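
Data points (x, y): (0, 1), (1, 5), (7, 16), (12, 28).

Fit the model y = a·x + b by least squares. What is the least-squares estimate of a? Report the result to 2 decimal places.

Forming AᵀA = [[194, 20]; [20, 4]] and Aᵀy = [453, 50]ᵀ gives AᵀA·[a, b]ᵀ = Aᵀy.
Eliminating b: 4·(row 1) − 20·(row 2) gives 376·a = 4·453 − 20·50 = 812, so a = 203/94.
Then b = (50 − 20·(203/94))/4 = 80/47.

a = 2.16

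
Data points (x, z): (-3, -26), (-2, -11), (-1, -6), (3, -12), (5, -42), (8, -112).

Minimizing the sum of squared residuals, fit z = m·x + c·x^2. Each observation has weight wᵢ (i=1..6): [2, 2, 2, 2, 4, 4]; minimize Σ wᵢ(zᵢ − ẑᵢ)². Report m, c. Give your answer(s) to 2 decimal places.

AᵀWA·[m, c]ᵀ = AᵀWz reads: 402·m + 2530·c = -4284;  2530·m + 19242·c = -33656.
(Σwᵢ·x·x = 402, Σwᵢ·x·x^2 = 2530, Σwᵢ·x^2·x^2 = 19242, Σwᵢ·x·z = -4284, Σwᵢ·x^2·z = -33656.)
Determinant 402·19242 − 2530² = 1334384.
m = ((-4284)·19242 − 2530·(-33656))/1334384 = 339619/166798; c = (402·(-33656) − 2530·(-4284))/1334384 = -336399/166798.

m = 2.04, c = -2.02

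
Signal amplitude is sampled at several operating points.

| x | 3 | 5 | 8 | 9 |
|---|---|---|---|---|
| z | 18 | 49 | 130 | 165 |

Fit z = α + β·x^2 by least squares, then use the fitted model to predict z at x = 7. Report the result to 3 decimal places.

Setting ∂/∂α … = 0 gives: 4·α + 179·β = 362;  179·α + 11363·β = 23072.
(Σ1 = 4, Σx^2 = 179, Σx^2·x^2 = 11363, Σz = 362, Σx^2·z = 23072.)
det = 4·11363 − 179² = 13411.
α = (362·11363 − 179·23072)/13411 = -16482/13411; β = (4·23072 − 179·362)/13411 = 27490/13411.
At x = 7: ẑ = (-16482/13411)·(1) + (27490/13411)·(49) = 1330528/13411.

ẑ = 99.212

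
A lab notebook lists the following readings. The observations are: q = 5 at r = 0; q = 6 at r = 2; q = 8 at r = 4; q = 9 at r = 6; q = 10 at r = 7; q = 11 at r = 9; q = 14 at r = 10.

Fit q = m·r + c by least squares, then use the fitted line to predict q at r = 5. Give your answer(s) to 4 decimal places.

q̂ = 8.6505

Forming XᵀX = [[286, 38]; [38, 7]] and Xᵀq = [407, 63]ᵀ gives XᵀX·[m, c]ᵀ = Xᵀq.
Eliminating c: 7·(row 1) − 38·(row 2) gives 558·m = 7·407 − 38·63 = 455, so m = 455/558.
Then c = (63 − 38·(455/558))/7 = 1276/279.
At r = 5: q̂ = (455/558)·(5) + (1276/279)·(1) = 1609/186.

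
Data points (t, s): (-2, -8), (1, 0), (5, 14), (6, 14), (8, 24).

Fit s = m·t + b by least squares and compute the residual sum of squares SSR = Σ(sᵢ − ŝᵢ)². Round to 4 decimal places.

From the data, Σt·t = 130, Σt = 18, Σ1 = 5.
Right-hand side: Σt·s = 362, Σs = 44.
Δ = 130·5 − 18² = 326.
m = (362·5 − 18·44)/326 = 509/163; b = (130·44 − 18·362)/326 = -398/163.
Residuals: 112/163, -111/163, 135/163, -374/163, 238/163; SSR = 1470/163.

SSR = 9.0184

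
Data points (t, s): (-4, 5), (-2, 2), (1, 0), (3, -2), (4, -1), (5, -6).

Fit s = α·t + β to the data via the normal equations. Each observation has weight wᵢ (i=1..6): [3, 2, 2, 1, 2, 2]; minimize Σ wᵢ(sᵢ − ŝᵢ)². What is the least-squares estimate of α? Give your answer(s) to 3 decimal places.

Entries of MᵀWM: Σwᵢ·t·t = 149, Σwᵢ·t = 7, Σwᵢ·1 = 12.
Right-hand side: Σwᵢ·t·s = -142, Σwᵢ·s = 3.
Normal equations: [[149, 7]; [7, 12]]·[α, β]ᵀ = [-142, 3]ᵀ.
Eliminating β: 12·(row 1) − 7·(row 2) gives 1739·α = 12·(-142) − 7·3 = -1725, so α = -1725/1739.
Then β = (3 − 7·(-1725/1739))/12 = 1441/1739.

α = -0.992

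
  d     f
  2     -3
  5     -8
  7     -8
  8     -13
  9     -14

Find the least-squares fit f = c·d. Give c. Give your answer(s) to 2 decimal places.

Setting ∂/∂c … = 0 gives: 223·c = -332.
(Σd·d = 223, Σd·f = -332.)
Hence c = -332 / 223 ≈ -1.48879.

c = -1.49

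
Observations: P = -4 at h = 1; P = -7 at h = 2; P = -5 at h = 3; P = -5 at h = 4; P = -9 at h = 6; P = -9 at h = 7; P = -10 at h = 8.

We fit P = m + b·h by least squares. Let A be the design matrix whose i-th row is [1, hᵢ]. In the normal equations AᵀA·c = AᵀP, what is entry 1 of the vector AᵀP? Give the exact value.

Entry 1 ↔ basis 1, so (AᵀP)_{1} = Σᵢ Pᵢ = (1)·(-4) + (1)·(-7) + (1)·(-5) + (1)·(-5) + (1)·(-9) + (1)·(-9) + (1)·(-10) = -49.

-49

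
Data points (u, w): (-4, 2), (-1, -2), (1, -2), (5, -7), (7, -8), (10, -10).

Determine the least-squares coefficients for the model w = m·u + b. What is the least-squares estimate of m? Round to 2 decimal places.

Forming XᵀX = [[192, 18]; [18, 6]] and Xᵀw = [-199, -27]ᵀ gives XᵀX·[m, b]ᵀ = Xᵀw.
Determinant 192·6 − 18² = 828.
m = ((-199)·6 − 18·(-27))/828 = -59/69; b = (192·(-27) − 18·(-199))/828 = -89/46.

m = -0.86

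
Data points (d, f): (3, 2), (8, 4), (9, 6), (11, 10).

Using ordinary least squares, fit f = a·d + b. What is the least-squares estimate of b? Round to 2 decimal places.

MᵀM·[a, b]ᵀ = Mᵀf reads: 275·a + 31·b = 202;  31·a + 4·b = 22.
(Σd·d = 275, Σd = 31, Σ1 = 4, Σd·f = 202, Σf = 22.)
Eliminating b: 4·(row 1) − 31·(row 2) gives 139·a = 4·202 − 31·22 = 126, so a = 126/139.
Then b = (22 − 31·(126/139))/4 = -212/139.

b = -1.53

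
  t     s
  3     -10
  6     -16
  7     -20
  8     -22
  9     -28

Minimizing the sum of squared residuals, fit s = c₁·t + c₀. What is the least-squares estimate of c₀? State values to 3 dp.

c₀ = -0.396

Forming MᵀM = [[239, 33]; [33, 5]] and Mᵀs = [-694, -96]ᵀ gives MᵀM·[c₁, c₀]ᵀ = Mᵀs.
Δ = 239·5 − 33² = 106.
c₁ = ((-694)·5 − 33·(-96))/106 = -151/53; c₀ = (239·(-96) − 33·(-694))/106 = -21/53.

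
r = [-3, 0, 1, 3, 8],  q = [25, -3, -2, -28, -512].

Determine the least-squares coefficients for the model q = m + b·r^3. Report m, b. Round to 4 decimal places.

The normal equations are: 5·m + 513·b = -520;  513·m + 263603·b = -263577.
Δ = 5·263603 − 513² = 1054846.
m = ((-520)·263603 − 513·(-263577))/1054846 = -1858559/1054846; b = (5·(-263577) − 513·(-520))/1054846 = -1051125/1054846.

m = -1.7619, b = -0.9965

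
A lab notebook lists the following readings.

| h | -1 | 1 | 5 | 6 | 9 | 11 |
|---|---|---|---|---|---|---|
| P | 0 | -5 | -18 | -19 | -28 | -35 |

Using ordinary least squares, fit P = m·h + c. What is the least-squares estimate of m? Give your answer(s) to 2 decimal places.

From the data, Σh·h = 265, Σh = 31, Σ1 = 6.
Moment sums: Σh·P = -846, ΣP = -105.
Normal equations: [[265, 31]; [31, 6]]·[m, c]ᵀ = [-846, -105]ᵀ.
Δ = 265·6 − 31² = 629.
m = ((-846)·6 − 31·(-105))/629 = -1821/629; c = (265·(-105) − 31·(-846))/629 = -1599/629.

m = -2.90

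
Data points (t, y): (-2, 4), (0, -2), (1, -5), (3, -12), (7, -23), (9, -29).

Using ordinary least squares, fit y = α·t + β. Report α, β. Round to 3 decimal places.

α = -3.000, β = -2.167

Forming XᵀX = [[144, 18]; [18, 6]] and Xᵀy = [-471, -67]ᵀ gives XᵀX·[α, β]ᵀ = Xᵀy.
Δ = 144·6 − 18² = 540.
α = ((-471)·6 − 18·(-67))/540 = -3; β = (144·(-67) − 18·(-471))/540 = -13/6.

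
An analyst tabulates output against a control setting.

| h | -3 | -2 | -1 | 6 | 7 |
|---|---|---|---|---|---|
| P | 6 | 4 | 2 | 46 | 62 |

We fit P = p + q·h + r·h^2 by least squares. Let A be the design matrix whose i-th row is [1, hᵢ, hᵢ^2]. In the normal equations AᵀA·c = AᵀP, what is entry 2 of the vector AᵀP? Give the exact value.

682

Entry 2 ↔ basis h, so (AᵀP)_{2} = Σᵢ (h)·Pᵢ = (-3)·(6) + (-2)·(4) + (-1)·(2) + (6)·(46) + (7)·(62) = 682.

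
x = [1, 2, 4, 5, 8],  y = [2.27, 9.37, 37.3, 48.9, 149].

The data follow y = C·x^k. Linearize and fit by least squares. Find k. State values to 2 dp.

With ln yᵢ as the transformed response and ln xᵢ as the regressor:
Σln x = 5.7683, Σ(ln x)² = 9.3166, Σln y = 15.5700, Σln x·ln y = 23.2337.
Normal system: [[9.3166, 5.7683]; [5.7683, 5]]·[k, ln C]ᵀ = [23.2337, 15.5700]ᵀ.
Slope k = (n·Σln x·ln y − Σln x·Σln y)/(n·Σ(ln x)² − (Σln x)²) = (5·23.2337 − 5.7683·15.5700)/13.3096 = 1.98019; ln C = (Σln y − k·Σln x)/n = 0.82953.

k = 1.98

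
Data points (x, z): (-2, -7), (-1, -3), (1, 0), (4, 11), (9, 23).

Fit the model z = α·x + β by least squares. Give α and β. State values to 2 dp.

From the data, Σx·x = 103, Σx = 11, Σ1 = 5.
And Σx·z = 268, Σz = 24.
So MᵀM·[α, β]ᵀ = Mᵀz: [[103, 11]; [11, 5]]·[α, β]ᵀ = [268, 24]ᵀ.
Eliminating β: 5·(row 1) − 11·(row 2) gives 394·α = 5·268 − 11·24 = 1076, so α = 538/197.
Then β = (24 − 11·(538/197))/5 = -238/197.

α = 2.73, β = -1.21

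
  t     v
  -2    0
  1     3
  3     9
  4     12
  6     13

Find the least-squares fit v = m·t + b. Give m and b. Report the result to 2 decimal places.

Setting ∂/∂m … = 0 gives: 66·m + 12·b = 156;  12·m + 5·b = 37.
Eliminating b: 5·(row 1) − 12·(row 2) gives 186·m = 5·156 − 12·37 = 336, so m = 56/31.
Then b = (37 − 12·(56/31))/5 = 95/31.

m = 1.81, b = 3.06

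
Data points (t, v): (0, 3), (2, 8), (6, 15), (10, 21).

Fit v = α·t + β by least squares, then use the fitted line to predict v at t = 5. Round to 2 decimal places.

v̂ = 12.64

Forming AᵀA = [[140, 18]; [18, 4]] and Aᵀv = [316, 47]ᵀ gives AᵀA·[α, β]ᵀ = Aᵀv.
Δ = 140·4 − 18² = 236.
α = (316·4 − 18·47)/236 = 209/118; β = (140·47 − 18·316)/236 = 223/59.
At t = 5: v̂ = (209/118)·(5) + (223/59)·(1) = 1491/118.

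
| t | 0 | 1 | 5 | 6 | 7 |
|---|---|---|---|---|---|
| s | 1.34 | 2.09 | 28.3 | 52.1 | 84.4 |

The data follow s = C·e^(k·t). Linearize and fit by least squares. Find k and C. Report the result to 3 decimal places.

With ln sᵢ as the transformed response and tᵢ as the regressor:
Σt = 19.0000, Σ(t)² = 111.0000, Σln s = 12.7614, Σt·ln s = 72.2194.
Equations: 111.0000·k + 19.0000·ln C = 72.2194;  19.0000·k + 5·ln C = 12.7614.
Solving (det = 194.0000): k = 0.61150, ln C = 0.22860, so C = exp(0.22860) = 1.25684.

k = 0.611, C = 1.257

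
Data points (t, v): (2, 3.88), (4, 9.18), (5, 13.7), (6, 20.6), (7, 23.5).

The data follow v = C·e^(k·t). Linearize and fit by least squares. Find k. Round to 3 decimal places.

k = 0.374

Taking logs, ln v = k·t + ln C, so regress ln v on t.
Over the data: Σt = 24.0000, Σ(t)² = 130.0000, Σln v = 12.3725, Σt·ln v = 64.9175.
Normal system: [[130.0000, 24.0000]; [24.0000, 5]]·[k, ln C]ᵀ = [64.9175, 12.3725]ᵀ.
Slope k = (n·Σt·ln v − Σt·Σln v)/(n·Σ(t)² − (Σt)²) = (5·64.9175 − 24.0000·12.3725)/74.0000 = 0.37360; ln C = (Σln v − k·Σt)/n = 0.68123.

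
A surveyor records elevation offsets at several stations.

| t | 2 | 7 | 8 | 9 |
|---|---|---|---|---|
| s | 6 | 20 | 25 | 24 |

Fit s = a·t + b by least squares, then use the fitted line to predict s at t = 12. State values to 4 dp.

The normal system AᵀA·[a, b]ᵀ = Aᵀs is [[198, 26]; [26, 4]]·[a, b]ᵀ = [568, 75]ᵀ.
det = 198·4 − 26² = 116.
a = (568·4 − 26·75)/116 = 161/58; b = (198·75 − 26·568)/116 = 41/58.
At t = 12: ŝ = (161/58)·(12) + (41/58)·(1) = 1973/58.

ŝ = 34.0172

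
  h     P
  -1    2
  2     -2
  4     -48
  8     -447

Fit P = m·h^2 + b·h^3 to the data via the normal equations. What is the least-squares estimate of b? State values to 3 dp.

Entries of XᵀX: Σh^2·h^2 = 4369, Σh^2·h^3 = 33823, Σh^3·h^3 = 266305.
Moment sums: Σh^2·P = -29382, Σh^3·P = -231954.
XᵀX·[m, b]ᵀ = XᵀP becomes [[4369, 33823]; [33823, 266305]]·[m, b]ᵀ = [-29382, -231954]ᵀ.
Δ = 4369·266305 − 33823² = 19491216.
m = ((-29382)·266305 − 33823·(-231954))/19491216 = 866943/812134; b = (4369·(-231954) − 33823·(-29382))/19491216 = -817485/812134.

b = -1.007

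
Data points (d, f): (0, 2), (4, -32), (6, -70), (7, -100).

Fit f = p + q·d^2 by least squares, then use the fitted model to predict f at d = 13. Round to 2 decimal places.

With design matrix A, AᵀA = [[4, 101]; [101, 3953]] and Aᵀf = [-200, -7932]ᵀ.
Eliminating q: 3953·(row 1) − 101·(row 2) gives 5611·p = 3953·(-200) − 101·(-7932) = 10532, so p = 10532/5611.
Then q = ((-7932) − 101·(10532/5611))/3953 = -11528/5611.
At d = 13: f̂ = (10532/5611)·(1) + (-11528/5611)·(169) = -1937700/5611.

f̂ = -345.34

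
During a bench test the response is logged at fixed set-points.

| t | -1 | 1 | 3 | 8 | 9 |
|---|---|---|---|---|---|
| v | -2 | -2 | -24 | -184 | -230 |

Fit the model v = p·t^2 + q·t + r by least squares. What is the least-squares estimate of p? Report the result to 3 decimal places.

The normal equations are: 10740·p + 1268·q + 156·r = -30626;  1268·p + 156·q + 20·r = -3614;  156·p + 20·q + 5·r = -442.
Solving the 3×3 system (Gaussian elimination) gives p = -14169/4937, q = 293/9874, r = 5056/4937.

p = -2.870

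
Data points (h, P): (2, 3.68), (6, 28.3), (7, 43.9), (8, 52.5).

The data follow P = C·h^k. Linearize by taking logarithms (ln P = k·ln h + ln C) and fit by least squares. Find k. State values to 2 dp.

k = 1.93

Taking logs, ln P = k·ln h + ln C, so regress ln P on ln h.
Σln h = 6.5103, Σ(ln h)² = 11.8015, Σln P = 12.3885, Σln h·ln P = 22.4883.
Equations: 11.8015·k + 6.5103·ln C = 22.4883;  6.5103·k + 4·ln C = 12.3885.
Slope k = (n·Σln h·ln P − Σln h·Σln P)/(n·Σ(ln h)² − (Σln h)²) = (4·22.4883 − 6.5103·12.3885)/4.8225 = 1.92859; ln C = (Σln P − k·Σln h)/n = -0.04178.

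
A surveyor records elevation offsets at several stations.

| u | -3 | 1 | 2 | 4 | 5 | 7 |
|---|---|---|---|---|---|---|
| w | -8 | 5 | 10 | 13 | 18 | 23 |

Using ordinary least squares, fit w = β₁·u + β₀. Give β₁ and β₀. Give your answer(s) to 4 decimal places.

β₁ = 3.0870, β₀ = 1.9348

XᵀX·[β₁, β₀]ᵀ = Xᵀw reads: 104·β₁ + 16·β₀ = 352;  16·β₁ + 6·β₀ = 61.
(Σu·u = 104, Σu = 16, Σ1 = 6, Σu·w = 352, Σw = 61.)
det = 104·6 − 16² = 368.
β₁ = (352·6 − 16·61)/368 = 71/23; β₀ = (104·61 − 16·352)/368 = 89/46.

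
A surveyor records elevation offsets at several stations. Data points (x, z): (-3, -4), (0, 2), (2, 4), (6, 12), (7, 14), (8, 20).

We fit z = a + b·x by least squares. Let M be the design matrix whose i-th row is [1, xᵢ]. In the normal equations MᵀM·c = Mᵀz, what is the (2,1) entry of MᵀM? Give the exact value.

Row 2 ↔ basis x, column 1 ↔ basis 1, so (MᵀM)_{2,1} = Σᵢ x = (-3)·(1) + (0)·(1) + (2)·(1) + (6)·(1) + (7)·(1) + (8)·(1) = 20.

20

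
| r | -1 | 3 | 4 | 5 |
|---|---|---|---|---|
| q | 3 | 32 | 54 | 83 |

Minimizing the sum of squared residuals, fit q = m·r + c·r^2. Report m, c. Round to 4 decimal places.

m = 0.9564, c = 3.1406

Sums needed: Σr·r = 51, Σr·r^2 = 215, Σr^2·r^2 = 963.
For Aᵀq: Σr·q = 724, Σr^2·q = 3230.
Normal equations: [[51, 215]; [215, 963]]·[m, c]ᵀ = [724, 3230]ᵀ.
Δ = 51·963 − 215² = 2888.
m = (724·963 − 215·3230)/2888 = 1381/1444; c = (51·3230 − 215·724)/2888 = 4535/1444.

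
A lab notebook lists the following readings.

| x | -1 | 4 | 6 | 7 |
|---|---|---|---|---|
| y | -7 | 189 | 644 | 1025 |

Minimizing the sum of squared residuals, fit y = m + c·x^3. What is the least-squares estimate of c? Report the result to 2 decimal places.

c = 3.00

MᵀM·[m, c]ᵀ = Mᵀy reads: 4·m + 622·c = 1851;  622·m + 168402·c = 502782.
(Σ1 = 4, Σx^3 = 622, Σx^3·x^3 = 168402, Σy = 1851, Σx^3·y = 502782.)
Eliminating c: 168402·(row 1) − 622·(row 2) gives 286724·m = 168402·1851 − 622·502782 = -1018302, so m = -509151/143362.
Then c = (502782 − 622·(-509151/143362))/168402 = 429903/143362.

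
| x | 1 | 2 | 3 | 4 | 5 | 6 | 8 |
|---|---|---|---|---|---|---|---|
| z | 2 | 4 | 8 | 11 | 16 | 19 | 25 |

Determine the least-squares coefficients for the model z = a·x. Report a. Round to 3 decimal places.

a = 3.045

The normal system AᵀA·[a]ᵀ = Aᵀz is [[155]]·[a]ᵀ = [472]ᵀ.
Hence a = 472 / 155 ≈ 3.04516.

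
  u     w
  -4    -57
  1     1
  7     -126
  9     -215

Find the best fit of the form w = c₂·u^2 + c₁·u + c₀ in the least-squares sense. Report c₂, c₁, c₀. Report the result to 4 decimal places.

Compute the Gram sums: Σu^2·u^2 = 9219, Σu^2·u = 1009, Σu^2 = 147, Σu·u = 147, Σu = 13, Σ1 = 4.
And Σu^2·w = -24500, Σu·w = -2588, Σw = -397.
Inverting the 3×3 Gram matrix, [c₂, c₁, c₀]ᵀ = [-348669/117578, 311633/117578, 65581/58789]ᵀ.

c₂ = -2.9654, c₁ = 2.6504, c₀ = 1.1155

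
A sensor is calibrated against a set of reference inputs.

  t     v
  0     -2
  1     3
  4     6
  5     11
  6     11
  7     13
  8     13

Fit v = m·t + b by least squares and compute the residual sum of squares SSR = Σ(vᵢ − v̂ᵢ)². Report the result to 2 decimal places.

Setting ∂/∂m … = 0 gives: 191·m + 31·b = 343;  31·m + 7·b = 55.
(Σt·t = 191, Σt = 31, Σ1 = 7, Σt·v = 343, Σv = 55.)
det = 191·7 − 31² = 376.
m = (343·7 − 31·55)/376 = 87/47; b = (191·55 − 31·343)/376 = -16/47.
Residuals: -78/47, 70/47, -50/47, 98/47, 11/47, 18/47, -69/47; SSR = 602/47.

SSR = 12.81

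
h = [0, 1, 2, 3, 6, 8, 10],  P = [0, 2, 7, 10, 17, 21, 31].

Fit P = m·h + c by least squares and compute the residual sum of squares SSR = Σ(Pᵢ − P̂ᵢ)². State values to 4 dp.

SSR = 12.7826

With design matrix X, XᵀX = [[214, 30]; [30, 7]] and XᵀP = [626, 88]ᵀ.
det = 214·7 − 30² = 598.
m = (626·7 − 30·88)/598 = 67/23; c = (214·88 − 30·626)/598 = 2/23.
Residuals: -2/23, -1, 25/23, 27/23, -13/23, -55/23, 41/23; SSR = 294/23.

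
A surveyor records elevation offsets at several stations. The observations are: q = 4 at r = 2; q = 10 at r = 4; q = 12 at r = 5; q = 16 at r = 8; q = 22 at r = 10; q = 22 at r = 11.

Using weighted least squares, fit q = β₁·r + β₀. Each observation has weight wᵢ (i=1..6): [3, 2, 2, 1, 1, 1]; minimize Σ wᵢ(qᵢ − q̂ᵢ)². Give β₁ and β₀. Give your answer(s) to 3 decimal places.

β₁ = 2.031, β₀ = 0.838

XᵀWX·[β₁, β₀]ᵀ = XᵀWq reads: 379·β₁ + 53·β₀ = 814;  53·β₁ + 10·β₀ = 116.
det = 379·10 − 53² = 981.
β₁ = (814·10 − 53·116)/981 = 664/327; β₀ = (379·116 − 53·814)/981 = 274/327.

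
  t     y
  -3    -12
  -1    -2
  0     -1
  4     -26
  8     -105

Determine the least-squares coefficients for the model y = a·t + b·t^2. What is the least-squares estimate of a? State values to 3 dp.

a = -0.470

Forming MᵀM = [[90, 548]; [548, 4434]] and Mᵀy = [-906, -7246]ᵀ gives MᵀM·[a, b]ᵀ = Mᵀy.
Eliminating b: 4434·(row 1) − 548·(row 2) gives 98756·a = 4434·(-906) − 548·(-7246) = -46396, so a = -1657/3527.
Then b = ((-7246) − 548·(-1657/3527))/4434 = -5559/3527.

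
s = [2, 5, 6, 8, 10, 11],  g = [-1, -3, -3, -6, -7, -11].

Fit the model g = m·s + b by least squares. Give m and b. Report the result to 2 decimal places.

m = -1.02, b = 1.96

Normal-equation sums: Σs·s = 350, Σs = 42, Σ1 = 6.
Moment sums: Σs·g = -274, Σg = -31.
AᵀA·[m, b]ᵀ = Aᵀg becomes [[350, 42]; [42, 6]]·[m, b]ᵀ = [-274, -31]ᵀ.
det = 350·6 − 42² = 336.
m = ((-274)·6 − 42·(-31))/336 = -57/56; b = (350·(-31) − 42·(-274))/336 = 47/24.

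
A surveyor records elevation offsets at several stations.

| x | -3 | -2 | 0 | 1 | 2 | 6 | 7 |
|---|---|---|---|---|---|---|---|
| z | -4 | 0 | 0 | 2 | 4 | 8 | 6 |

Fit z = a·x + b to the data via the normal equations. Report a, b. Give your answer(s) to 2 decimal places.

a = 1.01, b = 0.69

With design matrix A, AᵀA = [[103, 11]; [11, 7]] and Aᵀz = [112, 16]ᵀ.
Eliminating b: 7·(row 1) − 11·(row 2) gives 600·a = 7·112 − 11·16 = 608, so a = 76/75.
Then b = (16 − 11·(76/75))/7 = 52/75.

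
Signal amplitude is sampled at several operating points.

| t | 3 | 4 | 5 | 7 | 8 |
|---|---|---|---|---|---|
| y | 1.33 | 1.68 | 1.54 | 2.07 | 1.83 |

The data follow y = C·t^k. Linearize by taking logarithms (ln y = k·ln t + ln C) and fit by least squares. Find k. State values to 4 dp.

k = 0.3575

Linearized form: ln y = k·ln t + ln C. From the 5 transformed points,
Σln t = 8.1197, Σ(ln t)² = 13.8297, Σln y = 2.5676, Σln t·ln y = 4.3998.
Normal system: [[13.8297, 8.1197]; [8.1197, 5]]·[k, ln C]ᵀ = [4.3998, 2.5676]ᵀ.
Δ = 13.8297·5 − (8.1197)² = 3.2190; k = (4.3998·5 − 8.1197·2.5676)/3.2190 = 0.35749, ln C = (13.8297·2.5676 − 8.1197·4.3998)/3.2190 = -0.06702.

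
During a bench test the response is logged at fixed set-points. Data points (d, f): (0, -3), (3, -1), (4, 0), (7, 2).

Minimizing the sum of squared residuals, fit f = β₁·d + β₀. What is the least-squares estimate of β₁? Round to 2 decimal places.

β₁ = 0.72

From the data, Σd·d = 74, Σd = 14, Σ1 = 4.
Right-hand side: Σd·f = 11, Σf = -2.
So XᵀX·[β₁, β₀]ᵀ = Xᵀf: [[74, 14]; [14, 4]]·[β₁, β₀]ᵀ = [11, -2]ᵀ.
Δ = 74·4 − 14² = 100.
β₁ = (11·4 − 14·(-2))/100 = 18/25; β₀ = (74·(-2) − 14·11)/100 = -151/50.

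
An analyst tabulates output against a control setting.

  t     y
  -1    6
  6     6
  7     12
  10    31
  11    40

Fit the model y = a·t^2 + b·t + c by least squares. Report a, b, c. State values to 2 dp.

a = 0.55, b = -2.63, c = 2.80

Compute the Gram sums: Σt^2·t^2 = 28339, Σt^2·t = 2889, Σt^2 = 307, Σt·t = 307, Σt = 33, Σ1 = 5.
And Σt^2·y = 8750, Σt·y = 864, Σy = 95.
Normal equations: [[28339, 2889, 307]; [2889, 307, 33]; [307, 33, 5]]·[a, b, c]ᵀ = [8750, 864, 95]ᵀ.
Inverting the 3×3 Gram matrix, [a, b, c]ᵀ = [69641/127516, -334809/127516, 178293/63758]ᵀ.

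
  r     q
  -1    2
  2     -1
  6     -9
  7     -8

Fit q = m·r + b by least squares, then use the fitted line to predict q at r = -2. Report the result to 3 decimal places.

Entries of MᵀM: Σr·r = 90, Σr = 14, Σ1 = 4.
For Mᵀq: Σr·q = -114, Σq = -16.
Δ = 90·4 − 14² = 164.
m = ((-114)·4 − 14·(-16))/164 = -58/41; b = (90·(-16) − 14·(-114))/164 = 39/41.
At r = -2: q̂ = (-58/41)·(-2) + (39/41)·(1) = 155/41.

q̂ = 3.780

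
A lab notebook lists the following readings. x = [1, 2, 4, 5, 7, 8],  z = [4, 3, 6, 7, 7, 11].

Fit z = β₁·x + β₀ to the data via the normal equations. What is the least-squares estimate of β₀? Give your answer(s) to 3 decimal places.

β₀ = 2.133

Normal-equation sums: Σx·x = 159, Σx = 27, Σ1 = 6.
Right-hand side: Σx·z = 206, Σz = 38.
AᵀA·[β₁, β₀]ᵀ = Aᵀz becomes [[159, 27]; [27, 6]]·[β₁, β₀]ᵀ = [206, 38]ᵀ.
det = 159·6 − 27² = 225.
β₁ = (206·6 − 27·38)/225 = 14/15; β₀ = (159·38 − 27·206)/225 = 32/15.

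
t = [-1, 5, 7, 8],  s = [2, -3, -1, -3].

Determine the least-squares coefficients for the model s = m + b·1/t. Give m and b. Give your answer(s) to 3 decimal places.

m = -1.751, b = -3.763

Compute the Gram sums: Σ1 = 4, Σ1/t = -149/280, Σ1/t·1/t = 84361/78400.
Moment sums: Σs = -5, Σ1/t·s = -873/280.
Determinant 4·(84361/78400) − (-149/280)² = 315243/78400.
m = ((-5)·(84361/78400) − (-149/280)·(-873/280))/(315243/78400) = -551882/315243; b = (4·(-873/280) − (-149/280)·(-5))/(315243/78400) = -1186360/315243.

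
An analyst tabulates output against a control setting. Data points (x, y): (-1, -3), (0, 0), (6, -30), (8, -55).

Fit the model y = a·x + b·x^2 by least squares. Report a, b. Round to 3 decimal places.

a = 1.169, b = -1.011

Normal-equation sums: Σx·x = 101, Σx·x^2 = 727, Σx^2·x^2 = 5393.
Right-hand side: Σx·y = -617, Σx^2·y = -4603.
Eliminating b: 5393·(row 1) − 727·(row 2) gives 16164·a = 5393·(-617) − 727·(-4603) = 18900, so a = 525/449.
Then b = ((-4603) − 727·(525/449))/5393 = -454/449.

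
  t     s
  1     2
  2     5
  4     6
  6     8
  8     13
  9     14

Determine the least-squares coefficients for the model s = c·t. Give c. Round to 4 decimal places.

c = 1.5545

Compute the Gram sums: Σt·t = 202.
Moment sums: Σt·s = 314.
So AᵀA·[c]ᵀ = Aᵀs: [[202]]·[c]ᵀ = [314]ᵀ.
c = 314/202 = 1.55446.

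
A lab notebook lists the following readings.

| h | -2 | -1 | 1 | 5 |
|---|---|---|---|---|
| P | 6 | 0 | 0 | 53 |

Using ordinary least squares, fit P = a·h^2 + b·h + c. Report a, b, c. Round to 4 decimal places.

a = 2.1747, b = 0.1694, c = -2.2312

Compute the Gram sums: Σh^2·h^2 = 643, Σh^2·h = 117, Σh^2 = 31, Σh·h = 31, Σh = 3, Σ1 = 4.
Right-hand side: Σh^2·P = 1349, Σh·P = 253, ΣP = 59.
Normal equations: [[643, 117, 31]; [117, 31, 3]; [31, 3, 4]]·[a, b, c]ᵀ = [1349, 253, 59]ᵀ.
Inverting the 3×3 Gram matrix, [a, b, c]ᵀ = [809/372, 21/124, -415/186]ᵀ.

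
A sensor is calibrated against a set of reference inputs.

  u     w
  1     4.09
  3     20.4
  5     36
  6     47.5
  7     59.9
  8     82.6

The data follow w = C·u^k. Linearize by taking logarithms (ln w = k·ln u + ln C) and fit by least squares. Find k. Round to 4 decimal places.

k = 1.3944

Linearized form: ln w = k·ln u + ln C. From the 6 transformed points,
Over the data: Σln u = 8.5252, Σ(ln u)² = 15.1183, Σln w = 20.3750, Σln u·ln w = 33.1405.
Normal system: [[15.1183, 8.5252]; [8.5252, 6]]·[k, ln C]ᵀ = [33.1405, 20.3750]ᵀ.
Δ = 15.1183·6 − (8.5252)² = 18.0313; k = (33.1405·6 − 8.5252·20.3750)/18.0313 = 1.39439, ln C = (15.1183·20.3750 − 8.5252·33.1405)/18.0313 = 1.41460.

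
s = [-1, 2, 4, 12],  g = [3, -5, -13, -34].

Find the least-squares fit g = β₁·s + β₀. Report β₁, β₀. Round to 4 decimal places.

β₁ = -2.8544, β₀ = -0.1186

Sums needed: Σs·s = 165, Σs = 17, Σ1 = 4.
Moment sums: Σs·g = -473, Σg = -49.
So XᵀX·[β₁, β₀]ᵀ = Xᵀg: [[165, 17]; [17, 4]]·[β₁, β₀]ᵀ = [-473, -49]ᵀ.
det = 165·4 − 17² = 371.
β₁ = ((-473)·4 − 17·(-49))/371 = -1059/371; β₀ = (165·(-49) − 17·(-473))/371 = -44/371.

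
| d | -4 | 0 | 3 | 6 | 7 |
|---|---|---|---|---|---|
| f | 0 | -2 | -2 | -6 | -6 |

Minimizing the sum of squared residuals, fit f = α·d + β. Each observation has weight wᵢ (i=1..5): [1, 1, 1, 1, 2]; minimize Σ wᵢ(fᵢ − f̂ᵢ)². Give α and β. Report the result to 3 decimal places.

Entries of MᵀWM: Σwᵢ·d·d = 159, Σwᵢ·d = 19, Σwᵢ·1 = 6.
For MᵀWf: Σwᵢ·d·f = -126, Σwᵢ·f = -22.
Eliminating β: 6·(row 1) − 19·(row 2) gives 593·α = 6·(-126) − 19·(-22) = -338, so α = -338/593.
Then β = ((-22) − 19·(-338/593))/6 = -1104/593.

α = -0.570, β = -1.862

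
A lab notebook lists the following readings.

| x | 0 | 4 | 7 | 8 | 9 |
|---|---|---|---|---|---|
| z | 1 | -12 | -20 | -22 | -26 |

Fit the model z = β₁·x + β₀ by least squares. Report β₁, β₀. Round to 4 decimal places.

Setting ∂/∂β₁ … = 0 gives: 210·β₁ + 28·β₀ = -598;  28·β₁ + 5·β₀ = -79.
(Σx·x = 210, Σx = 28, Σ1 = 5, Σx·z = -598, Σz = -79.)
Δ = 210·5 − 28² = 266.
β₁ = ((-598)·5 − 28·(-79))/266 = -389/133; β₀ = (210·(-79) − 28·(-598))/266 = 11/19.

β₁ = -2.9248, β₀ = 0.5789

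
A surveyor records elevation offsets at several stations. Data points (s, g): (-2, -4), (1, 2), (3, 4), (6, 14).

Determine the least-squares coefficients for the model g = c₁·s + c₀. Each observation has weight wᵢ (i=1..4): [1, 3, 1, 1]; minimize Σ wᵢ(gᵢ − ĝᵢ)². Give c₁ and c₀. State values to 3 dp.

c₁ = 2.170, c₀ = -0.283

Compute the Gram sums: Σwᵢ·s·s = 52, Σwᵢ·s = 10, Σwᵢ·1 = 6.
Moment sums: Σwᵢ·s·g = 110, Σwᵢ·g = 20.
MᵀWM·[c₁, c₀]ᵀ = MᵀWg becomes [[52, 10]; [10, 6]]·[c₁, c₀]ᵀ = [110, 20]ᵀ.
Δ = 52·6 − 10² = 212.
c₁ = (110·6 − 10·20)/212 = 115/53; c₀ = (52·20 − 10·110)/212 = -15/53.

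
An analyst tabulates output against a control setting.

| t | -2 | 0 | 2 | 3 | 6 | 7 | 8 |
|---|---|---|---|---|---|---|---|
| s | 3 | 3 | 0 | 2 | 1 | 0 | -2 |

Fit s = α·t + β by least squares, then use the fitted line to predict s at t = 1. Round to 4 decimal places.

Forming AᵀA = [[166, 24]; [24, 7]] and Aᵀs = [-10, 7]ᵀ gives AᵀA·[α, β]ᵀ = Aᵀs.
Δ = 166·7 − 24² = 586.
α = ((-10)·7 − 24·7)/586 = -119/293; β = (166·7 − 24·(-10))/586 = 701/293.
At t = 1: ŝ = (-119/293)·(1) + (701/293)·(1) = 582/293.

ŝ = 1.9863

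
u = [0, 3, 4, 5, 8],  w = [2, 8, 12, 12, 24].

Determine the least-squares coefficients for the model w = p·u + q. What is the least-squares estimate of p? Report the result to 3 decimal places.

p = 2.706

Entries of MᵀM: Σu·u = 114, Σu = 20, Σ1 = 5.
And Σu·w = 324, Σw = 58.
Eliminating q: 5·(row 1) − 20·(row 2) gives 170·p = 5·324 − 20·58 = 460, so p = 46/17.
Then q = (58 − 20·(46/17))/5 = 66/85.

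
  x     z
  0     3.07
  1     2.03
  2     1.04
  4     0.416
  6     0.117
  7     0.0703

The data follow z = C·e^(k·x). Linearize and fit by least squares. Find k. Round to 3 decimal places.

k = -0.546

Let Y = ln z. Fitting Y = k·x + ln C by least squares:
XᵀX = [[106.0000, 20.0000]; [20.0000, 6]], rhs = [-34.1802, -3.8087]ᵀ  (here Σx = 20.0000, Σ(x)² = 106.0000, Σln z = -3.8087, Σx·ln z = -34.1802).
Slope k = (n·Σx·ln z − Σx·Σln z)/(n·Σ(x)² − (Σx)²) = (6·-34.1802 − 20.0000·-3.8087)/236.0000 = -0.54622; ln C = (Σln z − k·Σx)/n = 1.18594.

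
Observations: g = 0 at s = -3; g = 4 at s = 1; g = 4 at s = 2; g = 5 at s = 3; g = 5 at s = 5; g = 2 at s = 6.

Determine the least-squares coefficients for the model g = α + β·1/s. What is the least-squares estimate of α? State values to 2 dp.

With design matrix A, AᵀA = [[6, 28/15]; [28/15, 77/50]] and Aᵀg = [20, 9]ᵀ.
Determinant 6·(77/50) − (28/15)² = 259/45.
α = (20·(77/50) − (28/15)·9)/(259/45) = 90/37; β = (6·9 − (28/15)·20)/(259/45) = 750/259.

α = 2.43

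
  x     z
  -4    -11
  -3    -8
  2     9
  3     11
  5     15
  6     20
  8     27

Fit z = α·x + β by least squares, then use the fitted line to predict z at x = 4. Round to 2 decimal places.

Setting ∂/∂α … = 0 gives: 163·α + 17·β = 530;  17·α + 7·β = 63.
(Σx·x = 163, Σx = 17, Σ1 = 7, Σx·z = 530, Σz = 63.)
Eliminating β: 7·(row 1) − 17·(row 2) gives 852·α = 7·530 − 17·63 = 2639, so α = 2639/852.
Then β = (63 − 17·(2639/852))/7 = 1259/852.
At x = 4: ẑ = (2639/852)·(4) + (1259/852)·(1) = 11815/852.

ẑ = 13.87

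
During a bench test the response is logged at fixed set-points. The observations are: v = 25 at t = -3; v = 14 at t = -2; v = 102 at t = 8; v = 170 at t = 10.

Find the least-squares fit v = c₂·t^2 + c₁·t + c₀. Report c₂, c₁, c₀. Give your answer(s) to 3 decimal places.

Compute the Gram sums: Σt^2·t^2 = 14193, Σt^2·t = 1477, Σt^2 = 177, Σt·t = 177, Σt = 13, Σ1 = 4.
Right-hand side: Σt^2·v = 23809, Σt·v = 2413, Σv = 311.
Solving the 3×3 system (Gaussian elimination) gives c₂ = 44694/21979, c₁ = -70373/21979, c₀ = -40130/21979.

c₂ = 2.033, c₁ = -3.202, c₀ = -1.826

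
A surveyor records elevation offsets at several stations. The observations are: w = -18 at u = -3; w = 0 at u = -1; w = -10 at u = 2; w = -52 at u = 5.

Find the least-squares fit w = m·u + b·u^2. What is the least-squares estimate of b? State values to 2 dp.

b = -2.03

Sums needed: Σu·u = 39, Σu·u^2 = 105, Σu^2·u^2 = 723.
Moment sums: Σu·w = -226, Σu^2·w = -1502.
Normal equations: [[39, 105]; [105, 723]]·[m, b]ᵀ = [-226, -1502]ᵀ.
det = 39·723 − 105² = 17172.
m = ((-226)·723 − 105·(-1502))/17172 = -158/477; b = (39·(-1502) − 105·(-226))/17172 = -968/477.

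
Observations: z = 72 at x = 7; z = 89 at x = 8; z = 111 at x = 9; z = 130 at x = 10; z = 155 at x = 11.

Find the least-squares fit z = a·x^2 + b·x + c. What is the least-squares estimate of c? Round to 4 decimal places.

c = -1.5429

The normal equations are: 37699·a + 3915·b + 415·c = 49970;  3915·a + 415·b + 45·c = 5220;  415·a + 45·b + 5·c = 557.
Solving the 3×3 system (Gaussian elimination) gives a = 13/14, b = 279/70, c = -54/35.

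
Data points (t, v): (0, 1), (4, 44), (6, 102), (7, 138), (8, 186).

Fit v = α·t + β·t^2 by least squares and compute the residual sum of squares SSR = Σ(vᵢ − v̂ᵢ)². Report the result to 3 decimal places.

SSR = 7.884

Forming MᵀM = [[165, 1135]; [1135, 8049]] and Mᵀv = [3242, 23042]ᵀ gives MᵀM·[α, β]ᵀ = Mᵀv.
det = 165·8049 − 1135² = 39860.
α = (3242·8049 − 1135·23042)/39860 = -14453/9965; β = (165·23042 − 1135·3242)/39860 = 6113/1993.
Residuals: 1, 7232/9965, 2808/9965, -21344/9965, 12954/9965; SSR = 78561/9965.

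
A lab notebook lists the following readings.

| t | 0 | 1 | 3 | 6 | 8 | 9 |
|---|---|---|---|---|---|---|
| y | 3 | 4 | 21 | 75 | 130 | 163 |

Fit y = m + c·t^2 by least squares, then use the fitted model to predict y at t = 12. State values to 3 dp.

With design matrix A, AᵀA = [[6, 191]; [191, 12035]] and Aᵀy = [396, 24416]ᵀ.
Δ = 6·12035 − 191² = 35729.
m = (396·12035 − 191·24416)/35729 = 102404/35729; c = (6·24416 − 191·396)/35729 = 70860/35729.
At t = 12: ŷ = (102404/35729)·(1) + (70860/35729)·(144) = 10306244/35729.

ŷ = 288.456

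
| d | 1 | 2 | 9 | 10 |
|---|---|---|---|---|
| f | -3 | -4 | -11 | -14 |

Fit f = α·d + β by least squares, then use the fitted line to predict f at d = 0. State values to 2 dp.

XᵀX·[α, β]ᵀ = Xᵀf reads: 186·α + 22·β = -250;  22·α + 4·β = -32.
Δ = 186·4 − 22² = 260.
α = ((-250)·4 − 22·(-32))/260 = -74/65; β = (186·(-32) − 22·(-250))/260 = -113/65.
At d = 0: f̂ = (-74/65)·(0) + (-113/65)·(1) = -113/65.

f̂ = -1.74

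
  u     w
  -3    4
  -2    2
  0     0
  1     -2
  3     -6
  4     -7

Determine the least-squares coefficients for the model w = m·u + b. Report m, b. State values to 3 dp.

Setting ∂/∂m … = 0 gives: 39·m + 3·b = -64;  3·m + 6·b = -9.
(Σu·u = 39, Σu = 3, Σ1 = 6, Σu·w = -64, Σw = -9.)
Eliminating b: 6·(row 1) − 3·(row 2) gives 225·m = 6·(-64) − 3·(-9) = -357, so m = -119/75.
Then b = ((-9) − 3·(-119/75))/6 = -53/75.

m = -1.587, b = -0.707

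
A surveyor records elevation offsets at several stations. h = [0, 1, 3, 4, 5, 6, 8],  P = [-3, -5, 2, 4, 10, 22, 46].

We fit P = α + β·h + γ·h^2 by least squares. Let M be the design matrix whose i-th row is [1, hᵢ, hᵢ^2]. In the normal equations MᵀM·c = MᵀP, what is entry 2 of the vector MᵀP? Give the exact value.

Entry 2 ↔ basis h, so (MᵀP)_{2} = Σᵢ (h)·Pᵢ = (0)·(-3) + (1)·(-5) + (3)·(2) + (4)·(4) + (5)·(10) + (6)·(22) + (8)·(46) = 567.

567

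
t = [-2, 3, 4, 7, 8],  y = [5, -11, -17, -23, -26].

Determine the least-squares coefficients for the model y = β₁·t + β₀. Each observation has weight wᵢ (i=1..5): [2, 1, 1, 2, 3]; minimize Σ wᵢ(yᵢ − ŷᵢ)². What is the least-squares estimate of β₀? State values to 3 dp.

From the data, Σwᵢ·t·t = 323, Σwᵢ·t = 41, Σwᵢ·1 = 9.
For MᵀWy: Σwᵢ·t·y = -1067, Σwᵢ·y = -142.
So MᵀWM·[β₁, β₀]ᵀ = MᵀWy: [[323, 41]; [41, 9]]·[β₁, β₀]ᵀ = [-1067, -142]ᵀ.
Δ = 323·9 − 41² = 1226.
β₁ = ((-1067)·9 − 41·(-142))/1226 = -3781/1226; β₀ = (323·(-142) − 41·(-1067))/1226 = -2119/1226.

β₀ = -1.728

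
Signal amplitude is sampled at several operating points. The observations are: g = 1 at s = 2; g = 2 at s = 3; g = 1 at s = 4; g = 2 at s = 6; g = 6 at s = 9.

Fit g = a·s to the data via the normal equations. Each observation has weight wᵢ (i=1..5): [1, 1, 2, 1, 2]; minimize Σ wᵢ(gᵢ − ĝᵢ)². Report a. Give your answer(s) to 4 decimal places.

XᵀWX·[a]ᵀ = XᵀWg reads: 243·a = 136.
(Σwᵢ·s·s = 243, Σwᵢ·s·g = 136.)
Hence a = 136 / 243 ≈ 0.559671.

a = 0.5597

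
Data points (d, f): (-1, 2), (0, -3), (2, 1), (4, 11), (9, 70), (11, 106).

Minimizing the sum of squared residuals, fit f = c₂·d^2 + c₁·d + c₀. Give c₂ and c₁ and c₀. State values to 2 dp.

c₂ = 0.97, c₁ = -0.86, c₀ = -1.22

The normal equations are: 21475·c₂ + 2131·c₁ + 223·c₀ = 18678;  2131·c₂ + 223·c₁ + 25·c₀ = 1840;  223·c₂ + 25·c₁ + 6·c₀ = 187.
(Σd^2·d^2 = 21475, Σd^2·d = 2131, Σd^2 = 223, Σd·d = 223, Σd = 25, Σ1 = 6, Σd^2·f = 18678, Σd·f = 1840, Σf = 187.)
Solving the 3×3 system (Gaussian elimination) gives c₂ = 178069/183948, c₁ = -158803/183948, c₀ = -37251/30658.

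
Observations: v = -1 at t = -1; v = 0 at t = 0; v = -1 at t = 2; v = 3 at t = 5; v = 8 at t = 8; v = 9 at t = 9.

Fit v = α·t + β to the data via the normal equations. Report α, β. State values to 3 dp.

Setting ∂/∂α … = 0 gives: 175·α + 23·β = 159;  23·α + 6·β = 18.
Eliminating β: 6·(row 1) − 23·(row 2) gives 521·α = 6·159 − 23·18 = 540, so α = 540/521.
Then β = (18 − 23·(540/521))/6 = -507/521.

α = 1.036, β = -0.973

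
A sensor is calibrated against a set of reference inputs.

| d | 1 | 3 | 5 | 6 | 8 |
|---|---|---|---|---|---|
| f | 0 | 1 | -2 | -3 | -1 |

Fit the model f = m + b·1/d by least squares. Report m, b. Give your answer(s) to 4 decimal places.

m = -1.7829, b = 2.1449

The normal system MᵀM·[m, b]ᵀ = Mᵀf is [[5, 73/40]; [73/40, 17201/14400]]·[m, b]ᵀ = [-5, -83/120]ᵀ.
det = 5·(17201/14400) − (73/40)² = 9511/3600.
m = ((-5)·(17201/14400) − (73/40)·(-83/120))/(9511/3600) = -16957/9511; b = (5·(-83/120) − (73/40)·(-5))/(9511/3600) = 20400/9511.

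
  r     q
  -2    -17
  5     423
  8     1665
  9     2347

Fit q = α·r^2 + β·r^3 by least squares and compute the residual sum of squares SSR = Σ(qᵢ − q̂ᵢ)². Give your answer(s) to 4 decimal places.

Entries of AᵀA: Σr^2·r^2 = 11298, Σr^2·r^3 = 94910, Σr^3·r^3 = 809274.
And Σr^2·q = 307174, Σr^3·q = 2616454.
Eliminating β: 809274·(row 1) − 94910·(row 2) gives 135269552·α = 809274·307174 − 94910·2616454 = 260282536, so α = 32535317/16908694.
Then β = (2616454 − 94910·(32535317/16908694))/809274 = 50851619/16908694.
Residuals: -5388057/8454347, -8728869/8454347, 17343147/8454347, -10743055/8454347; SSR = 61675052/8454347.

SSR = 7.2951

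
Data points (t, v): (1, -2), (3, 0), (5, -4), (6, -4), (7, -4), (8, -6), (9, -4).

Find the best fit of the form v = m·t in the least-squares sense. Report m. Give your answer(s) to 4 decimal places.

Compute the Gram sums: Σt·t = 265.
And Σt·v = -158.
So XᵀX·[m]ᵀ = Xᵀv: [[265]]·[m]ᵀ = [-158]ᵀ.
Hence m = -158 / 265 ≈ -0.596226.

m = -0.5962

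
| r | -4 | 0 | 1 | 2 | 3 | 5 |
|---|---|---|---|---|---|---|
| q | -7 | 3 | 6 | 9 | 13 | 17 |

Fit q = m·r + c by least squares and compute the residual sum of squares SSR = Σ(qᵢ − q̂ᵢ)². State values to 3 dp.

SSR = 2.085

Forming AᵀA = [[55, 7]; [7, 6]] and Aᵀq = [176, 41]ᵀ gives AᵀA·[m, c]ᵀ = Aᵀq.
Determinant 55·6 − 7² = 281.
m = (176·6 − 7·41)/281 = 769/281; c = (55·41 − 7·176)/281 = 1023/281.
Residuals: 86/281, -180/281, -106/281, -32/281, 323/281, -91/281; SSR = 586/281.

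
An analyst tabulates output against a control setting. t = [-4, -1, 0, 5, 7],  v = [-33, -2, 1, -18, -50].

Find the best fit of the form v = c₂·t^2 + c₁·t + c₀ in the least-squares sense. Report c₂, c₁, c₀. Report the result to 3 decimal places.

c₂ = -1.475, c₁ = 2.996, c₀ = 2.248

Setting ∂/∂c₂ … = 0 gives: 3283·c₂ + 403·c₁ + 91·c₀ = -3430;  403·c₂ + 91·c₁ + 7·c₀ = -306;  91·c₂ + 7·c₁ + 5·c₀ = -102.
(Σt^2·t^2 = 3283, Σt^2·t = 403, Σt^2 = 91, Σt·t = 91, Σt = 7, Σ1 = 5, Σt^2·v = -3430, Σt·v = -306, Σv = -102.)
Solving the 3×3 system (Gaussian elimination) gives c₂ = -51749/35088, c₁ = 105119/35088, c₀ = 13145/5848.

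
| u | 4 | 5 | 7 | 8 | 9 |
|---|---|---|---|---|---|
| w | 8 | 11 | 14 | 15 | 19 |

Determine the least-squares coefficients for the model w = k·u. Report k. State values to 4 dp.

Setting ∂/∂k … = 0 gives: 235·k = 476.
(Σu·u = 235, Σu·w = 476.)
Hence k = 476 / 235 ≈ 2.02553.

k = 2.0255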